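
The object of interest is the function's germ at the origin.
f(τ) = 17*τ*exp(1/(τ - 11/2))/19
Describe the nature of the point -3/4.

There is no denominator, hence no pole anywhere.
The essential point of exp(1/(τ - (11/2))) is 11/2, not -3/4.
So the germ continues analytically to -3/4.

The point is a regular point.


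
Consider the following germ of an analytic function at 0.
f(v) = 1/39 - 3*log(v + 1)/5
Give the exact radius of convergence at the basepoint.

Branch term (-3/5)*log(1 - v/(-1)): its argument vanishes at v = -1, a logarithmic branch point, modulus 1.
The radius of convergence is the smallest modulus among the singular points: 1.

The radius of convergence is 1.


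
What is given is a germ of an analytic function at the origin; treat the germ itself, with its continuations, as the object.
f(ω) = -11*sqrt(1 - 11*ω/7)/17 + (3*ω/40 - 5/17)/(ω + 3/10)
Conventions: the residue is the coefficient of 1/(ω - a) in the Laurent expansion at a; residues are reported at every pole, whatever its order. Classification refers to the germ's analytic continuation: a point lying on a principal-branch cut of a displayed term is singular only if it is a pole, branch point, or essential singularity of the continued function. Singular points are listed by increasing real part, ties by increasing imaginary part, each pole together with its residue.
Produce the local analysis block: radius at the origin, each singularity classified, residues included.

Denominator factor (ω + 3/10): pole of order 1 at -3/10, modulus 3/10.
Branch term (-11/17)*sqrt(1 - ω/(7/11)): its argument vanishes at ω = 7/11, a square-root branch point, modulus 7/11.
The radius of convergence is the smallest modulus among the singular points: 3/10.
The branch term is analytic at -3/10 and contributes nothing to the residue; only the rational part matters.
At the order-1 pole -3/10 set g(ω) = (ω - (-3/10))*(rational part) = 3*ω/40 - 5/17.
Simple pole: residue = g(a) at a = -3/10, which is -2153/6800.
List the singular points by increasing real part (a conjugate pair: the negative imaginary part first).

Radius of convergence at 0: 3/10.
At -3/10: a pole of order 1; residue -2153/6800.
At 7/11: an algebraic (square-root) branch point.


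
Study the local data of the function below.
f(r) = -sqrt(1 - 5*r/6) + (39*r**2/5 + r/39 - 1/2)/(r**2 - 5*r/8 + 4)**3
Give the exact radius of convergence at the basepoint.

Denominator factor (r**2 - 5*r/8 + 4)^3: discriminant -999/64, complex-conjugate roots (5/16) + ((3/16)*sqrt(111))*i and (5/16) - ((3/16)*sqrt(111))*i; poles of order 3, moduli 2 and 2.
Branch term (-1)*sqrt(1 - r/(6/5)): its argument vanishes at r = 6/5, a square-root branch point, modulus 6/5.
The radius of convergence is the smallest modulus among the singular points: 6/5.

The radius of convergence is 6/5.


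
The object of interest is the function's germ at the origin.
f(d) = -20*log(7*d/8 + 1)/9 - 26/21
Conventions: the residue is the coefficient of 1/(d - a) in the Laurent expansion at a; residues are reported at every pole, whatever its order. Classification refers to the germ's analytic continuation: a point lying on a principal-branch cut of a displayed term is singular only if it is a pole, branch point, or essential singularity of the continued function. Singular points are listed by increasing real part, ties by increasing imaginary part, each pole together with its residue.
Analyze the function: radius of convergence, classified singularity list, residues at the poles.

Branch term (-20/9)*log(1 - d/(-8/7)): its argument vanishes at d = -8/7, a logarithmic branch point, modulus 8/7.
The radius of convergence is the smallest modulus among the singular points: 8/7.

Radius of convergence at 0: 8/7.
At -8/7: a logarithmic branch point.


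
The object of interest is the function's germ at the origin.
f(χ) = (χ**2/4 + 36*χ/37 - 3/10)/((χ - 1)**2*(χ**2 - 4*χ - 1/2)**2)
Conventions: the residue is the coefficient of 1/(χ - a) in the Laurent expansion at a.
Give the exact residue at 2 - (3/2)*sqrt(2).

The residue is -1083/63455 + (155957/13706280)*sqrt(2).

The factor χ**2 - 4*χ - 1/2 splits as (χ - a)(χ - a') with a = 2 - (3/2)*sqrt(2), a' = 2 + (3/2)*sqrt(2). At the order-2 pole a set g(χ) = (χ - a)^2*f(χ) = [(χ**2/4 + 36*χ/37 - 3/10)/(χ - 1)**2] / (χ - a')^2.
Order-2 pole: residue = g'(a); g'(2 - (3/2)*sqrt(2)) = -1083/63455 + (155957/13706280)*sqrt(2), so the residue is -1083/63455 + (155957/13706280)*sqrt(2).


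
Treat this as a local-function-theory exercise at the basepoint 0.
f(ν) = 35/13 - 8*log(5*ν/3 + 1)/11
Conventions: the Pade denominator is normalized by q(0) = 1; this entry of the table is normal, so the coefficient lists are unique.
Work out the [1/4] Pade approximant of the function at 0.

Taylor coefficients needed (expand at 0): a_0 = 35/13, a_1 = -40/33, a_2 = 100/99, a_3 = -1000/891, a_4 = 1250/891, a_5 = -5000/2673.
Write the denominator as Q(ν) = 1 + q1*ν + q2*ν^2 + q3*ν^3 + q4*ν^4. Requiring Q*f - P = O(ν^6) with deg P <= 1 kills the coefficients of ν^2..ν^5 in Q*f:
  ν^2: a_2 + q1*a_1 + q2*a_0 = 0, i.e. 100/99 + (-40/33)*q1 + (35/13)*q2 = 0.
  ν^3: a_3 + q1*a_2 + q2*a_1 + q3*a_0 = 0, i.e. -1000/891 + (100/99)*q1 + (-40/33)*q2 + (35/13)*q3 = 0.
  ν^4: a_4 + q1*a_3 + q2*a_2 + q3*a_1 + q4*a_0 = 0, i.e. 1250/891 + (-1000/891)*q1 + (100/99)*q2 + (-40/33)*q3 + (35/13)*q4 = 0.
  ν^5: a_5 + q1*a_4 + q2*a_3 + q3*a_2 + q4*a_1 = 0, i.e. -5000/2673 + (1250/891)*q1 + (-1000/891)*q2 + (100/99)*q3 + (-40/33)*q4 = 0.
Solving this linear system: q1 = 319722580/189260961, q2 = 218812100/567782883, q3 = -221923000/5110045947, q4 = 97087250/5110045947.
The numerator is Q*f truncated at degree 1: P0 = a_0 = 35/13; P1 = a_1 + q1*a_0 = 90287960060/27064317423.

The Pade approximant has numerator coefficients [35/13, 90287960060/27064317423]; denominator coefficients [1, 319722580/189260961, 218812100/567782883, -221923000/5110045947, 97087250/5110045947].


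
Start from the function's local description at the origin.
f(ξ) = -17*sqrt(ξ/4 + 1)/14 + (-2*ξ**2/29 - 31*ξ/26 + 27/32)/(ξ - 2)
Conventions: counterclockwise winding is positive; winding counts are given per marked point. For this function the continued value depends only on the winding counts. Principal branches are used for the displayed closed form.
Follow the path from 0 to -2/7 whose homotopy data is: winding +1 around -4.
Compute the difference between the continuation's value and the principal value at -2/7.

The rational part is single-valued and drops out of the difference; each branch term changes only by its own monodromy.
(-17/14)*sqrt(1 - ξ/(-4)): winding +1 is odd, the square root flips sign, contributing -2*(-17/14)*sqrt(1 - (-2/7)/(-4)) = -2*(-17/14)*sqrt(13/14) = (17/98)*sqrt(182).
Summing the contributions at ξ = -2/7 gives (17/98)*sqrt(182).

Continued minus principal equals (17/98)*sqrt(182).


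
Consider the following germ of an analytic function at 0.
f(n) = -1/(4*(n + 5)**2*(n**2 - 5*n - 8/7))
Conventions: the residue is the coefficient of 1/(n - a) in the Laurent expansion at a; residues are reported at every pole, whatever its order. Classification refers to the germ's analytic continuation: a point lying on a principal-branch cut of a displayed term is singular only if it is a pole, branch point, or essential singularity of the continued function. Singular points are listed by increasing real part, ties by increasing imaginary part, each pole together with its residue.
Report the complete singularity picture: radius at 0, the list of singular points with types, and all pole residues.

Radius of convergence at 0: -5/2 + (3/14)*sqrt(161).
At -5: a pole of order 2; residue -245/155952.
At 5/2 - (3/14)*sqrt(161): a pole of order 1; residue 245/311904 + (77/797088)*sqrt(161).
At 5/2 + (3/14)*sqrt(161): a pole of order 1; residue 245/311904 - (77/797088)*sqrt(161).

Denominator factor (n**2 - 5*n - 8/7): discriminant 207/7, real irrational roots 5/2 + (3/14)*sqrt(161) and 5/2 - (3/14)*sqrt(161); poles of order 1, moduli 5/2 + (3/14)*sqrt(161) and -5/2 + (3/14)*sqrt(161).
Denominator factor (n + 5)^2: pole of order 2 at -5, modulus 5.
The radius of convergence is the smallest modulus among the singular points: -5/2 + (3/14)*sqrt(161).
At the order-2 pole -5 set g(n) = (n - (-5))^2*f(n) = -1/(4*(n**2 - 5*n - 8/7)).
Order-2 pole: residue = g'(a); g'(-5) = -245/155952, so the residue is -245/155952.
The factor n**2 - 5*n - 8/7 splits as (n - a)(n - a') with a = 5/2 - (3/14)*sqrt(161), a' = 5/2 + (3/14)*sqrt(161). At the order-1 pole a set g(n) = (n - a)*f(n) = [-1/(4*(n + 5)**2)] / (n - a').
Simple pole: residue = g(a) at a = 5/2 - (3/14)*sqrt(161), which is 245/311904 + (77/797088)*sqrt(161).
The factor n**2 - 5*n - 8/7 splits as (n - a)(n - a') with a = 5/2 + (3/14)*sqrt(161), a' = 5/2 - (3/14)*sqrt(161). At the order-1 pole a set g(n) = (n - a)*f(n) = [-1/(4*(n + 5)**2)] / (n - a').
Simple pole: residue = g(a) at a = 5/2 + (3/14)*sqrt(161), which is 245/311904 - (77/797088)*sqrt(161).
List the singular points by increasing real part (a conjugate pair: the negative imaginary part first).


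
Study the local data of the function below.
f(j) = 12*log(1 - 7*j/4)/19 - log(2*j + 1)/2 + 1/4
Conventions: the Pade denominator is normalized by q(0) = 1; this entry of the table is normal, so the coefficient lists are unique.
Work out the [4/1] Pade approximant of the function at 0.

The Pade approximant has numerator coefficients [1/4, 83331/191900, -1639011/76760, -979831/460560, -180437041/7368960]; denominator coefficients [1, 25649/2525].

Taylor coefficients needed (expand at 0): a_0 = 1/4, a_1 = -40/19, a_2 = 5/152, a_3 = -2245/912, a_4 = 2525/4864, a_5 = -25649/4864.
Write the denominator as Q(j) = 1 + q1*j. Requiring Q*f - P = O(j^6) with deg P <= 4 kills the coefficients of j^5..j^5 in Q*f:
  j^5: a_5 + q1*a_4 = 0, i.e. -25649/4864 + (2525/4864)*q1 = 0.
Solving this linear system: q1 = 25649/2525.
The numerator is Q*f truncated at degree 4: P0 = a_0 = 1/4; P1 = a_1 + q1*a_0 = 83331/191900; P2 = a_2 + q1*a_1 = -1639011/76760; P3 = a_3 + q1*a_2 = -979831/460560; P4 = a_4 + q1*a_3 = -180437041/7368960.


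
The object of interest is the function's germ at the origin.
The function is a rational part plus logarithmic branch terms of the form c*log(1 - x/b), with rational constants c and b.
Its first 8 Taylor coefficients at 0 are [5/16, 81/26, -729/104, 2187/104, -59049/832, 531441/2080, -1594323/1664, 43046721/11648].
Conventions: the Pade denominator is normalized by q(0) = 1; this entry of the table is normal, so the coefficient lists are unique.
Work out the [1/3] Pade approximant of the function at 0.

The Pade approximant has numerator coefficients [5/16, 608482827/157269632]; denominator coefficients [1, 1823499/756104, -152361/94513, 1086939/378052].

Taylor coefficients needed (read off): a_0 = 5/16, a_1 = 81/26, a_2 = -729/104, a_3 = 2187/104, a_4 = -59049/832.
Write the denominator as Q(x) = 1 + q1*x + q2*x^2 + q3*x^3. Requiring Q*f - P = O(x^5) with deg P <= 1 kills the coefficients of x^2..x^4 in Q*f:
  x^2: a_2 + q1*a_1 + q2*a_0 = 0, i.e. -729/104 + (81/26)*q1 + (5/16)*q2 = 0.
  x^3: a_3 + q1*a_2 + q2*a_1 + q3*a_0 = 0, i.e. 2187/104 + (-729/104)*q1 + (81/26)*q2 + (5/16)*q3 = 0.
  x^4: a_4 + q1*a_3 + q2*a_2 + q3*a_1 = 0, i.e. -59049/832 + (2187/104)*q1 + (-729/104)*q2 + (81/26)*q3 = 0.
Solving this linear system: q1 = 1823499/756104, q2 = -152361/94513, q3 = 1086939/378052.
The numerator is Q*f truncated at degree 1: P0 = a_0 = 5/16; P1 = a_1 + q1*a_0 = 608482827/157269632.


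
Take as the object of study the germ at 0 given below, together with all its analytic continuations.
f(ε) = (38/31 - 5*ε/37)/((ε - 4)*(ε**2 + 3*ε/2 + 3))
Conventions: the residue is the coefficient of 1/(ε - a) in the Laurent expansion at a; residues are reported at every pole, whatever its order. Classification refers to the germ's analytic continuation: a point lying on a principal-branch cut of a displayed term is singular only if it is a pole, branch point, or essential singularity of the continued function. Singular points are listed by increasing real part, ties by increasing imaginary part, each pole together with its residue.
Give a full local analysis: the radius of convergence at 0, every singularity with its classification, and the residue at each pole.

Radius of convergence at 0: sqrt(3).
At (-3/4) - ((1/4)*sqrt(39))*i: a pole of order 1; residue (-393/28675) - ((15217/1118325)*sqrt(39))*i.
At (-3/4) + ((1/4)*sqrt(39))*i: a pole of order 1; residue (-393/28675) + ((15217/1118325)*sqrt(39))*i.
At 4: a pole of order 1; residue 786/28675.

Denominator factor (ε**2 + 3*ε/2 + 3): discriminant -39/4, complex-conjugate roots (-3/4) + ((1/4)*sqrt(39))*i and (-3/4) - ((1/4)*sqrt(39))*i; poles of order 1, moduli sqrt(3) and sqrt(3).
Denominator factor (ε - 4): pole of order 1 at 4, modulus 4.
The radius of convergence is the smallest modulus among the singular points: sqrt(3).
The factor ε**2 + 3*ε/2 + 3 splits as (ε - a)(ε - a') with a = (-3/4) - ((1/4)*sqrt(39))*i, a' = (-3/4) + ((1/4)*sqrt(39))*i. At the order-1 pole a set g(ε) = (ε - a)*f(ε) = [(38/31 - 5*ε/37)/(ε - 4)] / (ε - a').
Simple pole: residue = g(a) at a = (-3/4) - ((1/4)*sqrt(39))*i, which is (-393/28675) - ((15217/1118325)*sqrt(39))*i.
The factor ε**2 + 3*ε/2 + 3 splits as (ε - a)(ε - a') with a = (-3/4) + ((1/4)*sqrt(39))*i, a' = (-3/4) - ((1/4)*sqrt(39))*i. At the order-1 pole a set g(ε) = (ε - a)*f(ε) = [(38/31 - 5*ε/37)/(ε - 4)] / (ε - a').
Simple pole: residue = g(a) at a = (-3/4) + ((1/4)*sqrt(39))*i, which is (-393/28675) + ((15217/1118325)*sqrt(39))*i.
At the order-1 pole 4 set g(ε) = (ε - (4))*f(ε) = (38/31 - 5*ε/37)/(ε**2 + 3*ε/2 + 3).
Simple pole: residue = g(a) at a = 4, which is 786/28675.
List the singular points by increasing real part (a conjugate pair: the negative imaginary part first).


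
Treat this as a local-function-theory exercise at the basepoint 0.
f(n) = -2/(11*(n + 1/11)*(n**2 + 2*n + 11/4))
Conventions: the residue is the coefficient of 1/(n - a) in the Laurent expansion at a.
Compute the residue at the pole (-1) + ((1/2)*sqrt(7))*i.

The residue is (44/1247) - ((80/8729)*sqrt(7))*i.

The factor n**2 + 2*n + 11/4 splits as (n - a)(n - a') with a = (-1) + ((1/2)*sqrt(7))*i, a' = (-1) - ((1/2)*sqrt(7))*i. At the order-1 pole a set g(n) = (n - a)*f(n) = [-2/(11*(n + 1/11))] / (n - a').
Simple pole: residue = g(a) at a = (-1) + ((1/2)*sqrt(7))*i, which is (44/1247) - ((80/8729)*sqrt(7))*i.


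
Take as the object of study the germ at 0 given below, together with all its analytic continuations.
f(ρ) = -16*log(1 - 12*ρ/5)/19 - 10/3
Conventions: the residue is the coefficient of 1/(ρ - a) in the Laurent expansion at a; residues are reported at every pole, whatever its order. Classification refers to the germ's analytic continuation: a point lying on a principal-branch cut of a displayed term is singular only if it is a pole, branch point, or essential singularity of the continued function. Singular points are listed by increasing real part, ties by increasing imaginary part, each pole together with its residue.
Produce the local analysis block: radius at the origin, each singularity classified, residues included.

Branch term (-16/19)*log(1 - ρ/(5/12)): its argument vanishes at ρ = 5/12, a logarithmic branch point, modulus 5/12.
The radius of convergence is the smallest modulus among the singular points: 5/12.

Radius of convergence at 0: 5/12.
At 5/12: a logarithmic branch point.


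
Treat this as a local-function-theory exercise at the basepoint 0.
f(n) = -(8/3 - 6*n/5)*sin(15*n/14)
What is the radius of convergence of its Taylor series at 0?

The radius of convergence is infinite.

The factor -sin(15*n/14) is entire and contributes no finite singular point.
The polynomial part has no poles.
No finite singular points: the Taylor series at 0 converges everywhere.


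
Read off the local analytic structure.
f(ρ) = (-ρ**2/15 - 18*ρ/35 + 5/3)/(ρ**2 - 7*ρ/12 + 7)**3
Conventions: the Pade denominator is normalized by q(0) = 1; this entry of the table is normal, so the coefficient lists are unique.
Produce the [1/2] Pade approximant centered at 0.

The Pade approximant has numerator coefficients [5/1029, -805048217/967209764220]; denominator coefficients [1, -756824/6713937, 187029679/375980472].

Taylor coefficients needed (expand at 0): a_0 = 5/1029, a_1 = -41/144060, a_2 = -2117/864360, a_3 = -29299/217818720.
Write the denominator as Q(ρ) = 1 + q1*ρ + q2*ρ^2. Requiring Q*f - P = O(ρ^4) with deg P <= 1 kills the coefficients of ρ^2..ρ^3 in Q*f:
  ρ^2: a_2 + q1*a_1 + q2*a_0 = 0, i.e. -2117/864360 + (-41/144060)*q1 + (5/1029)*q2 = 0.
  ρ^3: a_3 + q1*a_2 + q2*a_1 = 0, i.e. -29299/217818720 + (-2117/864360)*q1 + (-41/144060)*q2 = 0.
Solving this linear system: q1 = -756824/6713937, q2 = 187029679/375980472.
The numerator is Q*f truncated at degree 1: P0 = a_0 = 5/1029; P1 = a_1 + q1*a_0 = -805048217/967209764220.


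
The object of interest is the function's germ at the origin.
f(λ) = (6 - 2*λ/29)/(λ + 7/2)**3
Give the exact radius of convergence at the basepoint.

Denominator factor (λ + 7/2)^3: pole of order 3 at -7/2, modulus 7/2.
The radius of convergence is the smallest modulus among the singular points: 7/2.

The radius of convergence is 7/2.


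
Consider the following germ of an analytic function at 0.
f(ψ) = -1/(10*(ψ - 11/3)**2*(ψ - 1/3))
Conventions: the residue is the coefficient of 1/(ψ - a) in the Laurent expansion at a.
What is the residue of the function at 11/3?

The residue is 9/1000.

At the order-2 pole 11/3 set g(ψ) = (ψ - (11/3))^2*f(ψ) = -1/(10*(ψ - 1/3)).
Order-2 pole: residue = g'(a); g'(11/3) = 9/1000, so the residue is 9/1000.


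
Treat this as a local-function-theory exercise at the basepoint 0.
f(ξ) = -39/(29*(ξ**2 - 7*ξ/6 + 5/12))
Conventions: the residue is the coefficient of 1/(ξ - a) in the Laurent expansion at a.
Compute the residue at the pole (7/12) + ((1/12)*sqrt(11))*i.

The factor ξ**2 - 7*ξ/6 + 5/12 splits as (ξ - a)(ξ - a') with a = (7/12) + ((1/12)*sqrt(11))*i, a' = (7/12) - ((1/12)*sqrt(11))*i. At the order-1 pole a set g(ξ) = (ξ - a)*f(ξ) = [-39/29] / (ξ - a').
Simple pole: residue = g(a) at a = (7/12) + ((1/12)*sqrt(11))*i, which is ((234/319)*sqrt(11))*i.

The residue is ((234/319)*sqrt(11))*i.


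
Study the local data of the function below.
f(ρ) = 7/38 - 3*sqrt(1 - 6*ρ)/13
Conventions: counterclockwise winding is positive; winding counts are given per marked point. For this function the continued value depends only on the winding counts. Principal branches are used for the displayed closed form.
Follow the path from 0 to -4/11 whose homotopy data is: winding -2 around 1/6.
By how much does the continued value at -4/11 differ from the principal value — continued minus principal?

Continued minus principal equals 0.

The rational part is single-valued and drops out of the difference; each branch term changes only by its own monodromy.
(-3/13)*sqrt(1 - ρ/(1/6)): winding -2 is even, the square root returns to the same sheet, contribution 0.
Summing the contributions at ρ = -4/11 gives 0.


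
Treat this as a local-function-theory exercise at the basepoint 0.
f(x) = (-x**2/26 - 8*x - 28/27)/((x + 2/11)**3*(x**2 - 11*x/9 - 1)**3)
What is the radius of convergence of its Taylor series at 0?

The radius of convergence is 2/11.

Denominator factor (x + 2/11)^3: pole of order 3 at -2/11, modulus 2/11.
Denominator factor (x**2 - 11*x/9 - 1)^3: discriminant 445/81, real irrational roots 11/18 + (1/18)*sqrt(445) and 11/18 - (1/18)*sqrt(445); poles of order 3, moduli 11/18 + (1/18)*sqrt(445) and -11/18 + (1/18)*sqrt(445).
The radius of convergence is the smallest modulus among the singular points: 2/11.


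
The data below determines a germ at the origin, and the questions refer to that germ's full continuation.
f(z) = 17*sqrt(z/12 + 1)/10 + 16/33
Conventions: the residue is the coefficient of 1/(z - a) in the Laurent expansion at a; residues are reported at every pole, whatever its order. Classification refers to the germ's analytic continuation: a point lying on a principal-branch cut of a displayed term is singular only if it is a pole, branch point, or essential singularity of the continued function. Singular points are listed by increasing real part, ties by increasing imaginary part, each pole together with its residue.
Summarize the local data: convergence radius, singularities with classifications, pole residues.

Radius of convergence at 0: 12.
At -12: an algebraic (square-root) branch point.

Branch term (17/10)*sqrt(1 - z/(-12)): its argument vanishes at z = -12, a square-root branch point, modulus 12.
The radius of convergence is the smallest modulus among the singular points: 12.


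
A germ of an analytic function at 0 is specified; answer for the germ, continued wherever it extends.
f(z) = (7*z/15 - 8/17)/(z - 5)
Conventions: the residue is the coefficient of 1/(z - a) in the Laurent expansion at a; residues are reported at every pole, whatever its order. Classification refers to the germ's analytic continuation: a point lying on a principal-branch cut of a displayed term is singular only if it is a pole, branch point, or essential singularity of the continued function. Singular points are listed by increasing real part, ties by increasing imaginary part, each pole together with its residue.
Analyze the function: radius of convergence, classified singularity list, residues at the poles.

Radius of convergence at 0: 5.
At 5: a pole of order 1; residue 95/51.

Denominator factor (z - 5): pole of order 1 at 5, modulus 5.
The radius of convergence is the smallest modulus among the singular points: 5.
At the order-1 pole 5 set g(z) = (z - (5))*f(z) = 7*z/15 - 8/17.
Simple pole: residue = g(a) at a = 5, which is 95/51.


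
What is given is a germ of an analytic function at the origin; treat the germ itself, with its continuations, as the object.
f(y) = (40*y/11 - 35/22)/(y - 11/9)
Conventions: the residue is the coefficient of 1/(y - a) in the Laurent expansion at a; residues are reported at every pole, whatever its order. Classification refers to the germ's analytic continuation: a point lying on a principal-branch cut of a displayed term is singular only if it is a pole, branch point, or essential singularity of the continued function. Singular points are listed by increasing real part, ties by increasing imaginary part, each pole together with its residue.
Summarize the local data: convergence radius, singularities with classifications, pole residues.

Radius of convergence at 0: 11/9.
At 11/9: a pole of order 1; residue 565/198.

Denominator factor (y - 11/9): pole of order 1 at 11/9, modulus 11/9.
The radius of convergence is the smallest modulus among the singular points: 11/9.
At the order-1 pole 11/9 set g(y) = (y - (11/9))*f(y) = 40*y/11 - 35/22.
Simple pole: residue = g(a) at a = 11/9, which is 565/198.


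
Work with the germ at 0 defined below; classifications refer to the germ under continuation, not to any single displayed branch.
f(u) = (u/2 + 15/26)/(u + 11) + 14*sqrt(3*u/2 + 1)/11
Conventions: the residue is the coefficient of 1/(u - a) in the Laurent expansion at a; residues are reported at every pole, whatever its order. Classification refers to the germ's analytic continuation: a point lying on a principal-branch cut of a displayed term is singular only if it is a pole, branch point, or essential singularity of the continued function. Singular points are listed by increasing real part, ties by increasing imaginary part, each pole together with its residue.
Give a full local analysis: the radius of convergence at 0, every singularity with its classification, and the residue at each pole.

Denominator factor (u + 11): pole of order 1 at -11, modulus 11.
Branch term (14/11)*sqrt(1 - u/(-2/3)): its argument vanishes at u = -2/3, a square-root branch point, modulus 2/3.
The radius of convergence is the smallest modulus among the singular points: 2/3.
The branch term is analytic at -11 and contributes nothing to the residue; only the rational part matters.
At the order-1 pole -11 set g(u) = (u - (-11))*(rational part) = u/2 + 15/26.
Simple pole: residue = g(a) at a = -11, which is -64/13.
List the singular points by increasing real part (a conjugate pair: the negative imaginary part first).

Radius of convergence at 0: 2/3.
At -11: a pole of order 1; residue -64/13.
At -2/3: an algebraic (square-root) branch point.


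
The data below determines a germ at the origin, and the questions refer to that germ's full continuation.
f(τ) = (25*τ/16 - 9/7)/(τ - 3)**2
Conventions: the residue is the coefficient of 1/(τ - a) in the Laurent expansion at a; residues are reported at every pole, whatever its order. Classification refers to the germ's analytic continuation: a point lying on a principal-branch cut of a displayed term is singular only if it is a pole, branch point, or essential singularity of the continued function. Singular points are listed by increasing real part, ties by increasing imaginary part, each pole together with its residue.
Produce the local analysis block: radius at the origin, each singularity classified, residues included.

Radius of convergence at 0: 3.
At 3: a pole of order 2; residue 25/16.

Denominator factor (τ - 3)^2: pole of order 2 at 3, modulus 3.
The radius of convergence is the smallest modulus among the singular points: 3.
At the order-2 pole 3 set g(τ) = (τ - (3))^2*f(τ) = 25*τ/16 - 9/7.
Order-2 pole: residue = g'(a); g'(3) = 25/16, so the residue is 25/16.


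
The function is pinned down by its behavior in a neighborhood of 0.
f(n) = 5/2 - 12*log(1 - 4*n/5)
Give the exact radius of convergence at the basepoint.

Branch term (-12)*log(1 - n/(5/4)): its argument vanishes at n = 5/4, a logarithmic branch point, modulus 5/4.
The radius of convergence is the smallest modulus among the singular points: 5/4.

The radius of convergence is 5/4.


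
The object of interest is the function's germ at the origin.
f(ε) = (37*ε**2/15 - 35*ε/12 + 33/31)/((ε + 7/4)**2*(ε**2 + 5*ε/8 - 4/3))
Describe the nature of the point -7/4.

The denominator factor ε + 7/4 vanishes at -7/4 and appears to the power 2; the numerator there equals 51049/3720, nonzero, and no other factor vanishes.
Hence a pole whose order is the multiplicity, 2.

The point is a pole of order 2.


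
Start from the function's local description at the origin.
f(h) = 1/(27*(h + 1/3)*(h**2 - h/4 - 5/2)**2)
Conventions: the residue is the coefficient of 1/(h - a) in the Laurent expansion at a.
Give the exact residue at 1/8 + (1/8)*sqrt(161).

The factor h**2 - h/4 - 5/2 splits as (h - a)(h - a') with a = 1/8 + (1/8)*sqrt(161), a' = 1/8 - (1/8)*sqrt(161). At the order-2 pole a set g(h) = (h - a)^2*f(h) = [1/(27*(h + 1/3))] / (h - a')^2.
Order-2 pole: residue = g'(a); g'(1/8 + (1/8)*sqrt(161)) = -24/6889 + (185944/1607127921)*sqrt(161), so the residue is -24/6889 + (185944/1607127921)*sqrt(161).

The residue is -24/6889 + (185944/1607127921)*sqrt(161).


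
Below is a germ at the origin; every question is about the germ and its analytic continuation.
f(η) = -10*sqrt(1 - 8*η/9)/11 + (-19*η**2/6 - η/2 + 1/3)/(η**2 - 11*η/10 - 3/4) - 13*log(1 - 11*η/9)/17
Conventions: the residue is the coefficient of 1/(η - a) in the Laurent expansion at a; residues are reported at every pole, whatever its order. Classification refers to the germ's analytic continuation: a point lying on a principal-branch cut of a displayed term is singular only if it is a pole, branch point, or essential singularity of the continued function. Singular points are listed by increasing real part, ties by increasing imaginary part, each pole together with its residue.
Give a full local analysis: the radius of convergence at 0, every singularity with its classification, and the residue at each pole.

Radius of convergence at 0: -11/20 + (1/20)*sqrt(421).
At 11/20 - (1/20)*sqrt(421): a pole of order 1; residue -239/120 + (1693/16840)*sqrt(421).
At 9/11: a logarithmic branch point.
At 9/8: an algebraic (square-root) branch point.
At 11/20 + (1/20)*sqrt(421): a pole of order 1; residue -239/120 - (1693/16840)*sqrt(421).

Denominator factor (η**2 - 11*η/10 - 3/4): discriminant 421/100, real irrational roots 11/20 + (1/20)*sqrt(421) and 11/20 - (1/20)*sqrt(421); poles of order 1, moduli 11/20 + (1/20)*sqrt(421) and -11/20 + (1/20)*sqrt(421).
Branch term (-10/11)*sqrt(1 - η/(9/8)): its argument vanishes at η = 9/8, a square-root branch point, modulus 9/8.
Branch term (-13/17)*log(1 - η/(9/11)): its argument vanishes at η = 9/11, a logarithmic branch point, modulus 9/11.
The radius of convergence is the smallest modulus among the singular points: -11/20 + (1/20)*sqrt(421).
The branch terms are analytic at 11/20 - (1/20)*sqrt(421) and contribute nothing to the residue; only the rational part matters.
The factor η**2 - 11*η/10 - 3/4 splits as (η - a)(η - a') with a = 11/20 - (1/20)*sqrt(421), a' = 11/20 + (1/20)*sqrt(421). At the order-1 pole a set g(η) = (η - a)*(rational part) = [-19*η**2/6 - η/2 + 1/3] / (η - a').
Simple pole: residue = g(a) at a = 11/20 - (1/20)*sqrt(421), which is -239/120 + (1693/16840)*sqrt(421).
The branch terms are analytic at 11/20 + (1/20)*sqrt(421) and contribute nothing to the residue; only the rational part matters.
The factor η**2 - 11*η/10 - 3/4 splits as (η - a)(η - a') with a = 11/20 + (1/20)*sqrt(421), a' = 11/20 - (1/20)*sqrt(421). At the order-1 pole a set g(η) = (η - a)*(rational part) = [-19*η**2/6 - η/2 + 1/3] / (η - a').
Simple pole: residue = g(a) at a = 11/20 + (1/20)*sqrt(421), which is -239/120 - (1693/16840)*sqrt(421).
List the singular points by increasing real part (a conjugate pair: the negative imaginary part first).


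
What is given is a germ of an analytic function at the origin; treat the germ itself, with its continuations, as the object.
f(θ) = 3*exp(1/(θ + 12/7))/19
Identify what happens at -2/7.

There is no denominator, hence no pole anywhere.
The essential point of exp(1/(θ - (-12/7))) is -12/7, not -2/7.
So the germ continues analytically to -2/7.

The point is a regular point.


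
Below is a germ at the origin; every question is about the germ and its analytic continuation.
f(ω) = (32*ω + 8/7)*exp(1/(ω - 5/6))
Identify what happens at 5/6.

The exponent 1/(ω - (5/6)) has a pole at 5/6, so exp(1/(ω - (5/6))) takes every nonzero value near it: an essential singularity (not a pole of any order).

The point is an essential singularity.


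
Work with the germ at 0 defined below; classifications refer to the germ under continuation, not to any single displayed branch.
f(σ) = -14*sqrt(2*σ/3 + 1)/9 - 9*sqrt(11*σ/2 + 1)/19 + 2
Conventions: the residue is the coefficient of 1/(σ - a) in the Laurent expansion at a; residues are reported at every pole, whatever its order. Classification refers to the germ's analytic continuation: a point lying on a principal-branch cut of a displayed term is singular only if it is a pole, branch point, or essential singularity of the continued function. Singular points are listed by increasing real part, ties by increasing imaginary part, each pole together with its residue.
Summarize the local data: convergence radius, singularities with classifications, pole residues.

Branch term (-9/19)*sqrt(1 - σ/(-2/11)): its argument vanishes at σ = -2/11, a square-root branch point, modulus 2/11.
Branch term (-14/9)*sqrt(1 - σ/(-3/2)): its argument vanishes at σ = -3/2, a square-root branch point, modulus 3/2.
The radius of convergence is the smallest modulus among the singular points: 2/11.
List the singular points by increasing real part (a conjugate pair: the negative imaginary part first).

Radius of convergence at 0: 2/11.
At -3/2: an algebraic (square-root) branch point.
At -2/11: an algebraic (square-root) branch point.


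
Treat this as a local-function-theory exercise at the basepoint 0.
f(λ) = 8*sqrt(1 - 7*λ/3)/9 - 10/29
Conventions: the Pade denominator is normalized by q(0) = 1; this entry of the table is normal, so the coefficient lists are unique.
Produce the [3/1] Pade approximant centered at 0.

The Pade approximant has numerator coefficients [142/261, -637/348, 49/54, 343/1944]; denominator coefficients [1, -35/24].

Taylor coefficients needed (expand at 0): a_0 = 142/261, a_1 = -28/27, a_2 = -49/81, a_3 = -343/486, a_4 = -12005/11664.
Write the denominator as Q(λ) = 1 + q1*λ. Requiring Q*f - P = O(λ^5) with deg P <= 3 kills the coefficients of λ^4..λ^4 in Q*f:
  λ^4: a_4 + q1*a_3 = 0, i.e. -12005/11664 + (-343/486)*q1 = 0.
Solving this linear system: q1 = -35/24.
The numerator is Q*f truncated at degree 3: P0 = a_0 = 142/261; P1 = a_1 + q1*a_0 = -637/348; P2 = a_2 + q1*a_1 = 49/54; P3 = a_3 + q1*a_2 = 343/1944.


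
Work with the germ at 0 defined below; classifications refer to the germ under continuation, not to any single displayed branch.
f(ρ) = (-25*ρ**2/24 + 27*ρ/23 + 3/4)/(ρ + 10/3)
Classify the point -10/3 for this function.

The point is a pole of order 1.

The denominator factor ρ + 10/3 vanishes at -10/3 and appears to the power 1; the numerator there equals -36607/2484, nonzero, and no other factor vanishes.
Hence a pole whose order is the multiplicity, 1.


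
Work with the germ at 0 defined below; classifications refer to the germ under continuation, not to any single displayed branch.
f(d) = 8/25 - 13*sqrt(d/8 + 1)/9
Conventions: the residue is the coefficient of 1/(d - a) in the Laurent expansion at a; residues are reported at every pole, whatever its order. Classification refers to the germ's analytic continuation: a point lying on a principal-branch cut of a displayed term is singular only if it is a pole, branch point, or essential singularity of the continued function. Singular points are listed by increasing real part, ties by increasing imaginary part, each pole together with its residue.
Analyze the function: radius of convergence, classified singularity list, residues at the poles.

Branch term (-13/9)*sqrt(1 - d/(-8)): its argument vanishes at d = -8, a square-root branch point, modulus 8.
The radius of convergence is the smallest modulus among the singular points: 8.

Radius of convergence at 0: 8.
At -8: an algebraic (square-root) branch point.


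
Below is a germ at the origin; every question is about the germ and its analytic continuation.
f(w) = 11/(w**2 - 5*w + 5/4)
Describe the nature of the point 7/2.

The point is a regular point.

Denominator factors: w**2 - 5*w + 5/4 = -4 at w = 7/2 — none vanishes.
So the germ continues analytically to 7/2.


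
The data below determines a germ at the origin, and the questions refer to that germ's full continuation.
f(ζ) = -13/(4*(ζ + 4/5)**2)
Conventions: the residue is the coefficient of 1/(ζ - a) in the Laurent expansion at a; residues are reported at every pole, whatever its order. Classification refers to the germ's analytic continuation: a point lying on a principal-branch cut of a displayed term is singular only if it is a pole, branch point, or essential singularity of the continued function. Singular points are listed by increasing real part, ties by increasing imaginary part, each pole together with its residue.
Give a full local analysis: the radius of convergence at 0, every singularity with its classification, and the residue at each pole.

Denominator factor (ζ + 4/5)^2: pole of order 2 at -4/5, modulus 4/5.
The radius of convergence is the smallest modulus among the singular points: 4/5.
At the order-2 pole -4/5 set g(ζ) = (ζ - (-4/5))^2*f(ζ) = -13/4.
Order-2 pole: residue = g'(a); g'(-4/5) = 0, so the residue is 0.

Radius of convergence at 0: 4/5.
At -4/5: a pole of order 2; residue 0.


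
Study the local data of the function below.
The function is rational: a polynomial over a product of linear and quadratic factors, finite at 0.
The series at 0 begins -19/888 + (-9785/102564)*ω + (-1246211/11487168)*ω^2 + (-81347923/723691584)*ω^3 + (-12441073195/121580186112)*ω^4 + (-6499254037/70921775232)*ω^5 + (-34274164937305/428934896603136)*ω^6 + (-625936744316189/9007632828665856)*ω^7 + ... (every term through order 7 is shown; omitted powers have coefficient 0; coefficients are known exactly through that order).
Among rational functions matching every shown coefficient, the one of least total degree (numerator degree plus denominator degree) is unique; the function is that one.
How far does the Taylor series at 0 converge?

No rational of total degree below 6 reproduces all 8 coefficients; solving the [2/4] Pade equations on them gives f(ω) = (3*ω**2/28 + 19*ω/11 + 19/37)/((ω - 3)**2*(ω**2 + 8*ω/7 - 8/3)), whose expansion matches every shown term.
Denominator factor (ω - 3)^2: pole of order 2 at 3, modulus 3.
Denominator factor (ω**2 + 8*ω/7 - 8/3): discriminant 1760/147, real irrational roots -4/7 + (2/21)*sqrt(330) and -4/7 - (2/21)*sqrt(330); poles of order 1, moduli -4/7 + (2/21)*sqrt(330) and 4/7 + (2/21)*sqrt(330).
The radius of convergence is the smallest modulus among the singular points: -4/7 + (2/21)*sqrt(330).

The radius of convergence is -4/7 + (2/21)*sqrt(330).


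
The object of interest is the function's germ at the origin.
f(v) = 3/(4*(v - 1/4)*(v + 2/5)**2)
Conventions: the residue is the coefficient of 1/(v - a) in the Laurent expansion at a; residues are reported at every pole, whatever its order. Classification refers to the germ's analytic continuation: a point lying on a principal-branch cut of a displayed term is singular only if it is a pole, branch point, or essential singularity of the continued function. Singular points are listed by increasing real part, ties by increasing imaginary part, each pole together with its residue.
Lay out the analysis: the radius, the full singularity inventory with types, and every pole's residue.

Radius of convergence at 0: 1/4.
At -2/5: a pole of order 2; residue -300/169.
At 1/4: a pole of order 1; residue 300/169.

Denominator factor (v - 1/4): pole of order 1 at 1/4, modulus 1/4.
Denominator factor (v + 2/5)^2: pole of order 2 at -2/5, modulus 2/5.
The radius of convergence is the smallest modulus among the singular points: 1/4.
At the order-2 pole -2/5 set g(v) = (v - (-2/5))^2*f(v) = 3/(4*(v - 1/4)).
Order-2 pole: residue = g'(a); g'(-2/5) = -300/169, so the residue is -300/169.
At the order-1 pole 1/4 set g(v) = (v - (1/4))*f(v) = 3/(4*(v + 2/5)**2).
Simple pole: residue = g(a) at a = 1/4, which is 300/169.
List the singular points by increasing real part (a conjugate pair: the negative imaginary part first).


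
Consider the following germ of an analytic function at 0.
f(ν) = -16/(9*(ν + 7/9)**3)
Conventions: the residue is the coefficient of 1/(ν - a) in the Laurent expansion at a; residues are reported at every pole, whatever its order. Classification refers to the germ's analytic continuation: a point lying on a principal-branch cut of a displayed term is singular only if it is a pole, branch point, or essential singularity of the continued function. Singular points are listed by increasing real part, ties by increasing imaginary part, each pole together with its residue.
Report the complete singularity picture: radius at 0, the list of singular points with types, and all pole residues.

Denominator factor (ν + 7/9)^3: pole of order 3 at -7/9, modulus 7/9.
The radius of convergence is the smallest modulus among the singular points: 7/9.
At the order-3 pole -7/9 set g(ν) = (ν - (-7/9))^3*f(ν) = -16/9.
Order-3 pole: residue = g''(a)/2; g''(-7/9) = 0, so the residue is 0.

Radius of convergence at 0: 7/9.
At -7/9: a pole of order 3; residue 0.


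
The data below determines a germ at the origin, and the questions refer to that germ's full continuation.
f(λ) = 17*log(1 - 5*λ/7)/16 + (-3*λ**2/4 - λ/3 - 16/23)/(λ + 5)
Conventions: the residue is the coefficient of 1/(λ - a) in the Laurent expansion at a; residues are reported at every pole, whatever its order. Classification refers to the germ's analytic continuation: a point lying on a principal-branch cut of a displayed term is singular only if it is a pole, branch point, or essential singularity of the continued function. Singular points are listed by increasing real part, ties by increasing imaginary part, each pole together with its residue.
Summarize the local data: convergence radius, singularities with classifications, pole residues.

Radius of convergence at 0: 7/5.
At -5: a pole of order 1; residue -4907/276.
At 7/5: a logarithmic branch point.

Denominator factor (λ + 5): pole of order 1 at -5, modulus 5.
Branch term (17/16)*log(1 - λ/(7/5)): its argument vanishes at λ = 7/5, a logarithmic branch point, modulus 7/5.
The radius of convergence is the smallest modulus among the singular points: 7/5.
The branch term is analytic at -5 and contributes nothing to the residue; only the rational part matters.
At the order-1 pole -5 set g(λ) = (λ - (-5))*(rational part) = -3*λ**2/4 - λ/3 - 16/23.
Simple pole: residue = g(a) at a = -5, which is -4907/276.
List the singular points by increasing real part (a conjugate pair: the negative imaginary part first).
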